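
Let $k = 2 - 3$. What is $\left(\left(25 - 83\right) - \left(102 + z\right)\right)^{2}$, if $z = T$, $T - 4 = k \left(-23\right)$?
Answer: $34969$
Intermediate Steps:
$k = -1$ ($k = 2 - 3 = -1$)
$T = 27$ ($T = 4 - -23 = 4 + 23 = 27$)
$z = 27$
$\left(\left(25 - 83\right) - \left(102 + z\right)\right)^{2} = \left(\left(25 - 83\right) - 129\right)^{2} = \left(-58 - 129\right)^{2} = \left(-187\right)^{2} = 34969$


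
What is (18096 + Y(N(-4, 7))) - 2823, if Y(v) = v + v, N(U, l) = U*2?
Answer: 15257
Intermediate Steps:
N(U, l) = 2*U
Y(v) = 2*v
(18096 + Y(N(-4, 7))) - 2823 = (18096 + 2*(2*(-4))) - 2823 = (18096 + 2*(-8)) - 2823 = (18096 - 16) - 2823 = 18080 - 2823 = 15257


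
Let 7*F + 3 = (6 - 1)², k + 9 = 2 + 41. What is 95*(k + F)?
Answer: 24700/7 ≈ 3528.6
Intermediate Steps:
k = 34 (k = -9 + (2 + 41) = -9 + 43 = 34)
F = 22/7 (F = -3/7 + (6 - 1)²/7 = -3/7 + (⅐)*5² = -3/7 + (⅐)*25 = -3/7 + 25/7 = 22/7 ≈ 3.1429)
95*(k + F) = 95*(34 + 22/7) = 95*(260/7) = 24700/7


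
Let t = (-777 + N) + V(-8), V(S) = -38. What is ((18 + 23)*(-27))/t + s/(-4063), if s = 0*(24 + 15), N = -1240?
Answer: 369/685 ≈ 0.53869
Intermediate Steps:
s = 0 (s = 0*39 = 0)
t = -2055 (t = (-777 - 1240) - 38 = -2017 - 38 = -2055)
((18 + 23)*(-27))/t + s/(-4063) = ((18 + 23)*(-27))/(-2055) + 0/(-4063) = (41*(-27))*(-1/2055) + 0*(-1/4063) = -1107*(-1/2055) + 0 = 369/685 + 0 = 369/685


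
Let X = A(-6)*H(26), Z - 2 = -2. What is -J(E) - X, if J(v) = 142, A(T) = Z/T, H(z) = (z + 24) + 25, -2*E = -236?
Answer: -142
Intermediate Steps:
Z = 0 (Z = 2 - 2 = 0)
E = 118 (E = -½*(-236) = 118)
H(z) = 49 + z (H(z) = (24 + z) + 25 = 49 + z)
A(T) = 0 (A(T) = 0/T = 0)
X = 0 (X = 0*(49 + 26) = 0*75 = 0)
-J(E) - X = -1*142 - 1*0 = -142 + 0 = -142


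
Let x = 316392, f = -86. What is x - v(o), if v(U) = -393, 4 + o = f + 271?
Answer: 316785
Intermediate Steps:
o = 181 (o = -4 + (-86 + 271) = -4 + 185 = 181)
x - v(o) = 316392 - 1*(-393) = 316392 + 393 = 316785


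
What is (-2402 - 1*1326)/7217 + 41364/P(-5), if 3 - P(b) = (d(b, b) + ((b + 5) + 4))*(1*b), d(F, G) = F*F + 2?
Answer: 148967482/570143 ≈ 261.28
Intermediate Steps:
d(F, G) = 2 + F**2 (d(F, G) = F**2 + 2 = 2 + F**2)
P(b) = 3 - b*(11 + b + b**2) (P(b) = 3 - ((2 + b**2) + ((b + 5) + 4))*1*b = 3 - ((2 + b**2) + ((5 + b) + 4))*b = 3 - ((2 + b**2) + (9 + b))*b = 3 - (11 + b + b**2)*b = 3 - b*(11 + b + b**2))
(-2402 - 1*1326)/7217 + 41364/P(-5) = (-2402 - 1*1326)/7217 + 41364/(3 - 1*(-5)**2 - 1*(-5)**3 - 11*(-5)) = (-2402 - 1326)*(1/7217) + 41364/(3 - 1*25 - 1*(-125) + 55) = -3728*1/7217 + 41364/(3 - 25 + 125 + 55) = -3728/7217 + 41364/158 = -3728/7217 + 41364*(1/158) = -3728/7217 + 20682/79 = 148967482/570143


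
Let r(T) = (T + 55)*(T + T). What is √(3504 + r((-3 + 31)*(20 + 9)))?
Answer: 2*√352878 ≈ 1188.1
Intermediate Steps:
r(T) = 2*T*(55 + T) (r(T) = (55 + T)*(2*T) = 2*T*(55 + T))
√(3504 + r((-3 + 31)*(20 + 9))) = √(3504 + 2*((-3 + 31)*(20 + 9))*(55 + (-3 + 31)*(20 + 9))) = √(3504 + 2*(28*29)*(55 + 28*29)) = √(3504 + 2*812*(55 + 812)) = √(3504 + 2*812*867) = √(3504 + 1408008) = √1411512 = 2*√352878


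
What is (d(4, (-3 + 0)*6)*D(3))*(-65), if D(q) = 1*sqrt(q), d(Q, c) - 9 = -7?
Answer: -130*sqrt(3) ≈ -225.17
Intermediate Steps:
d(Q, c) = 2 (d(Q, c) = 9 - 7 = 2)
D(q) = sqrt(q)
(d(4, (-3 + 0)*6)*D(3))*(-65) = (2*sqrt(3))*(-65) = -130*sqrt(3)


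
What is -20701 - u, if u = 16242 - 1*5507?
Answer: -31436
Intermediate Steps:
u = 10735 (u = 16242 - 5507 = 10735)
-20701 - u = -20701 - 1*10735 = -20701 - 10735 = -31436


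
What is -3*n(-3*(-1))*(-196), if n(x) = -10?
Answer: -5880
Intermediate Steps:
-3*n(-3*(-1))*(-196) = -3*(-10)*(-196) = 30*(-196) = -5880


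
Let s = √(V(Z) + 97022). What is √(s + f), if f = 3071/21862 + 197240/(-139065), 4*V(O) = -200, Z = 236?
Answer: √(-472452204612044118 + 739444268762827272*√24243)/608047806 ≈ 17.610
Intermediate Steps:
V(O) = -50 (V(O) = (¼)*(-200) = -50)
f = -776998453/608047806 (f = 3071*(1/21862) + 197240*(-1/139065) = 3071/21862 - 39448/27813 = -776998453/608047806 ≈ -1.2779)
s = 2*√24243 (s = √(-50 + 97022) = √96972 = 2*√24243 ≈ 311.40)
√(s + f) = √(2*√24243 - 776998453/608047806) = √(-776998453/608047806 + 2*√24243)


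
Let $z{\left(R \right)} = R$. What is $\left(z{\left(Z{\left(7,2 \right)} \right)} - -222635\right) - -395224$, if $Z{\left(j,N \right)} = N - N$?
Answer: $617859$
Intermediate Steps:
$Z{\left(j,N \right)} = 0$
$\left(z{\left(Z{\left(7,2 \right)} \right)} - -222635\right) - -395224 = \left(0 - -222635\right) - -395224 = \left(0 + 222635\right) + 395224 = 222635 + 395224 = 617859$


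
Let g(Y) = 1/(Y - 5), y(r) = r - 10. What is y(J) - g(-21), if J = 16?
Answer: 157/26 ≈ 6.0385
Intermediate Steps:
y(r) = -10 + r
g(Y) = 1/(-5 + Y)
y(J) - g(-21) = (-10 + 16) - 1/(-5 - 21) = 6 - 1/(-26) = 6 - 1*(-1/26) = 6 + 1/26 = 157/26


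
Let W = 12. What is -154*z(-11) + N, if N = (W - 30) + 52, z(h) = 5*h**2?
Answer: -93136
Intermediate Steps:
N = 34 (N = (12 - 30) + 52 = -18 + 52 = 34)
-154*z(-11) + N = -770*(-11)**2 + 34 = -770*121 + 34 = -154*605 + 34 = -93170 + 34 = -93136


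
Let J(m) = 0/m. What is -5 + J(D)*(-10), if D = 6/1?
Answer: -5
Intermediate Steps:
D = 6 (D = 6*1 = 6)
J(m) = 0
-5 + J(D)*(-10) = -5 + 0*(-10) = -5 + 0 = -5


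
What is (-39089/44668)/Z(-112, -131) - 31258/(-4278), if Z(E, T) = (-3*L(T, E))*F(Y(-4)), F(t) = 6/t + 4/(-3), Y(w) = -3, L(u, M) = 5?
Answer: 34822197229/4777242600 ≈ 7.2892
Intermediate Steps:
F(t) = -4/3 + 6/t (F(t) = 6/t + 4*(-⅓) = 6/t - 4/3 = -4/3 + 6/t)
Z(E, T) = 50 (Z(E, T) = (-3*5)*(-4/3 + 6/(-3)) = -15*(-4/3 + 6*(-⅓)) = -15*(-4/3 - 2) = -15*(-10/3) = 50)
(-39089/44668)/Z(-112, -131) - 31258/(-4278) = -39089/44668/50 - 31258/(-4278) = -39089*1/44668*(1/50) - 31258*(-1/4278) = -39089/44668*1/50 + 15629/2139 = -39089/2233400 + 15629/2139 = 34822197229/4777242600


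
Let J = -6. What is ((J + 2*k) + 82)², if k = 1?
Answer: 6084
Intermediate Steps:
((J + 2*k) + 82)² = ((-6 + 2*1) + 82)² = ((-6 + 2) + 82)² = (-4 + 82)² = 78² = 6084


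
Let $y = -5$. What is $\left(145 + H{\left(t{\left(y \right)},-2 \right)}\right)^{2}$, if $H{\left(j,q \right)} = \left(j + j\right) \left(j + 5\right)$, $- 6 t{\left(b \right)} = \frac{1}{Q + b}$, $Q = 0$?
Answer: $\frac{4277290801}{202500} \approx 21122.0$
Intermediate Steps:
$t{\left(b \right)} = - \frac{1}{6 b}$ ($t{\left(b \right)} = - \frac{1}{6 \left(0 + b\right)} = - \frac{1}{6 b}$)
$H{\left(j,q \right)} = 2 j \left(5 + j\right)$
$\left(145 + H{\left(t{\left(y \right)},-2 \right)}\right)^{2} = \left(145 + 2 \left(- \frac{1}{6 \left(-5\right)}\right) \left(5 - \frac{1}{6 \left(-5\right)}\right)\right)^{2} = \left(145 + 2 \left(\left(- \frac{1}{6}\right) \left(- \frac{1}{5}\right)\right) \left(5 - - \frac{1}{30}\right)\right)^{2} = \left(145 + 2 \cdot \frac{1}{30} \left(5 + \frac{1}{30}\right)\right)^{2} = \left(145 + 2 \cdot \frac{1}{30} \cdot \frac{151}{30}\right)^{2} = \left(145 + \frac{151}{450}\right)^{2} = \left(\frac{65401}{450}\right)^{2} = \frac{4277290801}{202500}$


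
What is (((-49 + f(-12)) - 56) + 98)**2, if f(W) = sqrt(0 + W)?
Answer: 37 - 28*I*sqrt(3) ≈ 37.0 - 48.497*I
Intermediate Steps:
f(W) = sqrt(W)
(((-49 + f(-12)) - 56) + 98)**2 = (((-49 + sqrt(-12)) - 56) + 98)**2 = (((-49 + 2*I*sqrt(3)) - 56) + 98)**2 = ((-105 + 2*I*sqrt(3)) + 98)**2 = (-7 + 2*I*sqrt(3))**2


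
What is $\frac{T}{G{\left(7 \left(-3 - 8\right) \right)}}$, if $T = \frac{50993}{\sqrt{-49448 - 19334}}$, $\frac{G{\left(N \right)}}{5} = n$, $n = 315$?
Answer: $- \frac{50993 i \sqrt{238}}{6372450} \approx - 0.12345 i$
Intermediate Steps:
$G{\left(N \right)} = 1575$ ($G{\left(N \right)} = 5 \cdot 315 = 1575$)
$T = - \frac{50993 i \sqrt{238}}{4046}$ ($T = \frac{50993}{\sqrt{-68782}} = \frac{50993}{17 i \sqrt{238}} = 50993 \left(- \frac{i \sqrt{238}}{4046}\right) = - \frac{50993 i \sqrt{238}}{4046} \approx - 194.43 i$)
$\frac{T}{G{\left(7 \left(-3 - 8\right) \right)}} = \frac{\left(- \frac{50993}{4046}\right) i \sqrt{238}}{1575} = - \frac{50993 i \sqrt{238}}{4046} \cdot \frac{1}{1575} = - \frac{50993 i \sqrt{238}}{6372450}$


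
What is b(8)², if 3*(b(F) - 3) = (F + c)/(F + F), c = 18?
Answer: 7225/576 ≈ 12.543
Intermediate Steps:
b(F) = 3 + (18 + F)/(6*F) (b(F) = 3 + ((F + 18)/(F + F))/3 = 3 + ((18 + F)/((2*F)))/3 = 3 + ((18 + F)*(1/(2*F)))/3 = 3 + ((18 + F)/(2*F))/3 = 3 + (18 + F)/(6*F))
b(8)² = (19/6 + 3/8)² = (85/24)² = 7225/576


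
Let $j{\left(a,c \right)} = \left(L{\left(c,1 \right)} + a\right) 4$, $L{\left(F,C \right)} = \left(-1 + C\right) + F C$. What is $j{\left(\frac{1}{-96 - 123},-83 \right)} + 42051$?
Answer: $\frac{9136457}{219} \approx 41719.0$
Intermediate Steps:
$L{\left(F,C \right)} = -1 + C + C F$ ($L{\left(F,C \right)} = \left(-1 + C\right) + C F = -1 + C + C F$)
$j{\left(a,c \right)} = 4 a + 4 c$ ($j{\left(a,c \right)} = \left(\left(-1 + 1 + 1 c\right) + a\right) 4 = \left(\left(-1 + 1 + c\right) + a\right) 4 = \left(c + a\right) 4 = \left(a + c\right) 4 = 4 a + 4 c$)
$j{\left(\frac{1}{-96 - 123},-83 \right)} + 42051 = \left(\frac{4}{-96 - 123} + 4 \left(-83\right)\right) + 42051 = \left(\frac{4}{-219} - 332\right) + 42051 = \left(4 \left(- \frac{1}{219}\right) - 332\right) + 42051 = \left(- \frac{4}{219} - 332\right) + 42051 = - \frac{72712}{219} + 42051 = \frac{9136457}{219}$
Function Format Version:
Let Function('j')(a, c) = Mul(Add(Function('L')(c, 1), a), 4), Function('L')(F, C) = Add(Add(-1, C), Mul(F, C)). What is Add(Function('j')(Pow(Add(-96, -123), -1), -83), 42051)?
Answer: Rational(9136457, 219) ≈ 41719.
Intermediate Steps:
Function('L')(F, C) = Add(-1, C, Mul(C, F)) (Function('L')(F, C) = Add(Add(-1, C), Mul(C, F)) = Add(-1, C, Mul(C, F)))
Function('j')(a, c) = Add(Mul(4, a), Mul(4, c)) (Function('j')(a, c) = Mul(Add(Add(-1, 1, Mul(1, c)), a), 4) = Mul(Add(Add(-1, 1, c), a), 4) = Mul(Add(c, a), 4) = Mul(Add(a, c), 4) = Add(Mul(4, a), Mul(4, c)))
Add(Function('j')(Pow(Add(-96, -123), -1), -83), 42051) = Add(Add(Mul(4, Pow(Add(-96, -123), -1)), Mul(4, -83)), 42051) = Add(Add(Mul(4, Pow(-219, -1)), -332), 42051) = Add(Add(Mul(4, Rational(-1, 219)), -332), 42051) = Add(Add(Rational(-4, 219), -332), 42051) = Add(Rational(-72712, 219), 42051) = Rational(9136457, 219)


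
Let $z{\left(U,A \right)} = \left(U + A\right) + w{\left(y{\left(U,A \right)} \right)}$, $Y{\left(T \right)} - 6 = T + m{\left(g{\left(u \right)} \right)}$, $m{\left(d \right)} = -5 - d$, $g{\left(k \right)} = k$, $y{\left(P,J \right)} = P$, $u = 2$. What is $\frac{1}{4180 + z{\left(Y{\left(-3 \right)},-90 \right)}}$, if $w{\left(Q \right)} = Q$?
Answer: $\frac{1}{4082} \approx 0.00024498$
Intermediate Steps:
$Y{\left(T \right)} = -1 + T$ ($Y{\left(T \right)} = 6 + \left(T - 7\right) = 6 + \left(-7 + T\right) = -1 + T$)
$z{\left(U,A \right)} = A + 2 U$ ($z{\left(U,A \right)} = \left(U + A\right) + U = \left(A + U\right) + U = A + 2 U$)
$\frac{1}{4180 + z{\left(Y{\left(-3 \right)},-90 \right)}} = \frac{1}{4180 - \left(90 - 2 \left(-1 - 3\right)\right)} = \frac{1}{4180 + \left(-90 + 2 \left(-4\right)\right)} = \frac{1}{4180 - 98} = \frac{1}{4082}$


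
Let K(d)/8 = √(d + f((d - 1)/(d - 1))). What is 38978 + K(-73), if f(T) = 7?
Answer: 38978 + 8*I*√66 ≈ 38978.0 + 64.992*I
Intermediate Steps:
K(d) = 8*√(7 + d) (K(d) = 8*√(d + 7) = 8*√(7 + d))
38978 + K(-73) = 38978 + 8*√(7 - 73) = 38978 + 8*√(-66) = 38978 + 8*(I*√66) = 38978 + 8*I*√66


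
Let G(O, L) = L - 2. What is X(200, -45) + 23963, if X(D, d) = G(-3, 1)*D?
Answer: 23763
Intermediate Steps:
G(O, L) = -2 + L
X(D, d) = -D (X(D, d) = (-2 + 1)*D = -D)
X(200, -45) + 23963 = -1*200 + 23963 = -200 + 23963 = 23763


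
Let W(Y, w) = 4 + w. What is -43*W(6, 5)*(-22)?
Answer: 8514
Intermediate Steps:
-43*W(6, 5)*(-22) = -43*(4 + 5)*(-22) = -43*9*(-22) = -387*(-22) = 8514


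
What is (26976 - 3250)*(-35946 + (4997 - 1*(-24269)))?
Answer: -158489680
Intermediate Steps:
(26976 - 3250)*(-35946 + (4997 - 1*(-24269))) = 23726*(-35946 + (4997 + 24269)) = 23726*(-35946 + 29266) = 23726*(-6680) = -158489680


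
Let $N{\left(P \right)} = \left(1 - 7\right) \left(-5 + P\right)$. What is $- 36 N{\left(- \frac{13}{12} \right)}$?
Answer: $-1314$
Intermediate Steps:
$N{\left(P \right)} = 30 - 6 P$ ($N{\left(P \right)} = - 6 \left(-5 + P\right) = 30 - 6 P$)
$- 36 N{\left(- \frac{13}{12} \right)} = - 36 \left(30 - 6 \left(- \frac{13}{12}\right)\right) = - 36 \left(30 - 6 \left(\left(-13\right) \frac{1}{12}\right)\right) = - 36 \left(30 - - \frac{13}{2}\right) = - 36 \left(30 + \frac{13}{2}\right) = \left(-36\right) \frac{73}{2} = -1314$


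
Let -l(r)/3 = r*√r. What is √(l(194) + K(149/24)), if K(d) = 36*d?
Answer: √(894 - 2328*√194)/2 ≈ 88.785*I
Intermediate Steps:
l(r) = -3*r^(3/2) (l(r) = -3*r*√r = -3*r^(3/2))
√(l(194) + K(149/24)) = √(-582*√194 + 36*(149/24)) = √(-582*√194 + 447/2) = √(447/2 - 582*√194)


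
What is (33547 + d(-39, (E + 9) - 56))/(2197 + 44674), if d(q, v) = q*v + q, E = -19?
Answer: 36082/46871 ≈ 0.76982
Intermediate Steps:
d(q, v) = q + q*v
(33547 + d(-39, (E + 9) - 56))/(2197 + 44674) = (33547 - 39*(1 + ((-19 + 9) - 56)))/(2197 + 44674) = (33547 - 39*(1 + (-10 - 56)))/46871 = (33547 - 39*(1 - 66))*(1/46871) = (33547 - 39*(-65))*(1/46871) = (33547 + 2535)*(1/46871) = 36082*(1/46871) = 36082/46871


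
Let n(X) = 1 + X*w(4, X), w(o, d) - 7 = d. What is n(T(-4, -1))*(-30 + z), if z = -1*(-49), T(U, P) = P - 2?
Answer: -209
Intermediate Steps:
w(o, d) = 7 + d
T(U, P) = -2 + P
z = 49
n(X) = 1 + X*(7 + X)
n(T(-4, -1))*(-30 + z) = (1 + (-2 - 1)*(7 + (-2 - 1)))*(-30 + 49) = (1 - 3*(7 - 3))*19 = (1 - 3*4)*19 = (1 - 12)*19 = -11*19 = -209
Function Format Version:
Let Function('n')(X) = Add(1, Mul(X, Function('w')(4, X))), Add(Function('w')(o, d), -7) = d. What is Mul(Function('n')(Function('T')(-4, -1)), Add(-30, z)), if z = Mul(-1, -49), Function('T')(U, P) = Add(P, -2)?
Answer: -209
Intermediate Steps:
Function('w')(o, d) = Add(7, d)
Function('T')(U, P) = Add(-2, P)
z = 49
Function('n')(X) = Add(1, Mul(X, Add(7, X)))
Mul(Function('n')(Function('T')(-4, -1)), Add(-30, z)) = Mul(Add(1, Mul(Add(-2, -1), Add(7, Add(-2, -1)))), Add(-30, 49)) = Mul(Add(1, Mul(-3, Add(7, -3))), 19) = Mul(Add(1, Mul(-3, 4)), 19) = Mul(Add(1, -12), 19) = Mul(-11, 19) = -209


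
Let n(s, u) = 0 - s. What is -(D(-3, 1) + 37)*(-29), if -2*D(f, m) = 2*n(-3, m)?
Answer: 986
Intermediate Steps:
n(s, u) = -s
D(f, m) = -3 (D(f, m) = -(-1)*(-3) = -3)
-(D(-3, 1) + 37)*(-29) = -(-3 + 37)*(-29) = -34*(-29) = -1*(-986) = 986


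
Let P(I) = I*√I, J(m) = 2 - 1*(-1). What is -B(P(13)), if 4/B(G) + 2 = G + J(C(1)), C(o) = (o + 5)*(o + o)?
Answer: 1/549 - 13*√13/549 ≈ -0.083556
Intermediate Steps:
C(o) = 2*o*(5 + o) (C(o) = (5 + o)*(2*o) = 2*o*(5 + o))
J(m) = 3 (J(m) = 2 + 1 = 3)
P(I) = I^(3/2)
B(G) = 4/(1 + G) (B(G) = 4/(-2 + (G + 3)) = 4/(-2 + (3 + G)) = 4/(1 + G))
-B(P(13)) = -4/(1 + 13^(3/2)) = -4/(1 + 13*√13)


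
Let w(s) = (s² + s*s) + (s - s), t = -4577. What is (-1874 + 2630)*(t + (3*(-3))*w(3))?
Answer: -3582684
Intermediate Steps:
w(s) = 2*s² (w(s) = (s² + s²) + 0 = 2*s² + 0 = 2*s²)
(-1874 + 2630)*(t + (3*(-3))*w(3)) = (-1874 + 2630)*(-4577 + (3*(-3))*(2*3²)) = 756*(-4577 - 18*9) = 756*(-4577 - 9*18) = 756*(-4577 - 162) = 756*(-4739) = -3582684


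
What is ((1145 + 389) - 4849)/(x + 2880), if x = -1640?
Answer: -663/248 ≈ -2.6734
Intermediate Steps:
((1145 + 389) - 4849)/(x + 2880) = ((1145 + 389) - 4849)/(-1640 + 2880) = (1534 - 4849)/1240 = -3315*1/1240 = -663/248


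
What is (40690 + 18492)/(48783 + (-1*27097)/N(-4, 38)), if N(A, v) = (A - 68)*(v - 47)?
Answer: 38349936/31584287 ≈ 1.2142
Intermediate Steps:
N(A, v) = (-68 + A)*(-47 + v)
(40690 + 18492)/(48783 + (-1*27097)/N(-4, 38)) = (40690 + 18492)/(48783 + (-1*27097)/(3196 - 68*38 - 47*(-4) - 4*38)) = 59182/(48783 - 27097/(3196 - 2584 + 188 - 152)) = 59182/(48783 - 27097/648) = 59182/(31584287/648) = 59182*(648/31584287) = 38349936/31584287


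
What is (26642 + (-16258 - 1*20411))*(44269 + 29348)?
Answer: -738157659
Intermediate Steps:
(26642 + (-16258 - 1*20411))*(44269 + 29348) = (26642 + (-16258 - 20411))*73617 = (26642 - 36669)*73617 = -10027*73617 = -738157659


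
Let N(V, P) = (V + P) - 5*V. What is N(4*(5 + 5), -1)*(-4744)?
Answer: 763784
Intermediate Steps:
N(V, P) = P - 4*V (N(V, P) = (P + V) - 5*V = P - 4*V)
N(4*(5 + 5), -1)*(-4744) = (-1 - 16*(5 + 5))*(-4744) = (-1 - 16*10)*(-4744) = (-1 - 4*40)*(-4744) = (-1 - 160)*(-4744) = -161*(-4744) = 763784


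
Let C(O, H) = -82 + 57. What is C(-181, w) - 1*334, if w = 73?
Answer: -359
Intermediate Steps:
C(O, H) = -25
C(-181, w) - 1*334 = -25 - 1*334 = -25 - 334 = -359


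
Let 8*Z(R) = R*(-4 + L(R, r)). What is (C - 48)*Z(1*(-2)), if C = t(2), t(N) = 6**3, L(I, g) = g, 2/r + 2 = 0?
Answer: 210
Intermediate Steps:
r = -1 (r = 2/(-2 + 0) = 2/(-2) = 2*(-1/2) = -1)
t(N) = 216
Z(R) = -5*R/8 (Z(R) = (R*(-4 - 1))/8 = (R*(-5))/8 = (-5*R)/8 = -5*R/8)
C = 216
(C - 48)*Z(1*(-2)) = (216 - 48)*(-5*(-2)/8) = 168*(-5/8*(-2)) = 168*(5/4) = 210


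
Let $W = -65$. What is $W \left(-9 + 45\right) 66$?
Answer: $-154440$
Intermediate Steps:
$W \left(-9 + 45\right) 66 = - 65 \left(-9 + 45\right) 66 = \left(-65\right) 36 \cdot 66 = \left(-2340\right) 66 = -154440$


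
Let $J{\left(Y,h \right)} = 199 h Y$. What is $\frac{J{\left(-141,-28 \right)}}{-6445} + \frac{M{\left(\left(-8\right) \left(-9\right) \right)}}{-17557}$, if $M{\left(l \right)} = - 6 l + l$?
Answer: $- \frac{13791371964}{113154865} \approx -121.88$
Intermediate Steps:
$J{\left(Y,h \right)} = 199 Y h$
$M{\left(l \right)} = - 5 l$
$\frac{J{\left(-141,-28 \right)}}{-6445} + \frac{M{\left(\left(-8\right) \left(-9\right) \right)}}{-17557} = \frac{199 \left(-141\right) \left(-28\right)}{-6445} + \frac{\left(-5\right) \left(\left(-8\right) \left(-9\right)\right)}{-17557} = 785652 \left(- \frac{1}{6445}\right) + \left(-5\right) 72 \left(- \frac{1}{17557}\right) = - \frac{785652}{6445} - - \frac{360}{17557} = - \frac{785652}{6445} + \frac{360}{17557} = - \frac{13791371964}{113154865}$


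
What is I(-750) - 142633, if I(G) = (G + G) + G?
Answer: -144883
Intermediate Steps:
I(G) = 3*G (I(G) = 2*G + G = 3*G)
I(-750) - 142633 = 3*(-750) - 142633 = -2250 - 142633 = -144883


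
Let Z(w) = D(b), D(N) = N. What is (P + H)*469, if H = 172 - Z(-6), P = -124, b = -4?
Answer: 24388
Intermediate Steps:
Z(w) = -4
H = 176 (H = 172 - 1*(-4) = 172 + 4 = 176)
(P + H)*469 = (-124 + 176)*469 = 52*469 = 24388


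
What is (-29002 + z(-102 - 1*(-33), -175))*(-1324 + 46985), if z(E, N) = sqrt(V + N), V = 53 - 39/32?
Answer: -1324260322 + 45661*I*sqrt(7886)/8 ≈ -1.3243e+9 + 5.0686e+5*I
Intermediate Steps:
V = 1657/32 (V = 53 - 39/32 = 1657/32 ≈ 51.781)
z(E, N) = sqrt(1657/32 + N)
(-29002 + z(-102 - 1*(-33), -175))*(-1324 + 46985) = (-29002 + sqrt(3314 + 64*(-175))/8)*(-1324 + 46985) = (-29002 + sqrt(3314 - 11200)/8)*45661 = (-29002 + sqrt(-7886)/8)*45661 = (-29002 + (I*sqrt(7886))/8)*45661 = (-29002 + I*sqrt(7886)/8)*45661 = -1324260322 + 45661*I*sqrt(7886)/8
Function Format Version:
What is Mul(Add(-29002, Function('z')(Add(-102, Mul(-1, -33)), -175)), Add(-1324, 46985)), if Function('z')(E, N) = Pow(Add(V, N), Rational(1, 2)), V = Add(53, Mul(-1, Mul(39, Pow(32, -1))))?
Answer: Add(-1324260322, Mul(Rational(45661, 8), I, Pow(7886, Rational(1, 2)))) ≈ Add(-1.3243e+9, Mul(5.0686e+5, I))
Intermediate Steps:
V = Rational(1657, 32) (V = Add(53, Mul(-1, Mul(39, Rational(1, 32)))) = Add(53, Mul(-1, Rational(39, 32))) = Add(53, Rational(-39, 32)) = Rational(1657, 32) ≈ 51.781)
Function('z')(E, N) = Pow(Add(Rational(1657, 32), N), Rational(1, 2))
Mul(Add(-29002, Function('z')(Add(-102, Mul(-1, -33)), -175)), Add(-1324, 46985)) = Mul(Add(-29002, Mul(Rational(1, 8), Pow(Add(3314, Mul(64, -175)), Rational(1, 2)))), Add(-1324, 46985)) = Mul(Add(-29002, Mul(Rational(1, 8), Pow(Add(3314, -11200), Rational(1, 2)))), 45661) = Mul(Add(-29002, Mul(Rational(1, 8), Pow(-7886, Rational(1, 2)))), 45661) = Mul(Add(-29002, Mul(Rational(1, 8), Mul(I, Pow(7886, Rational(1, 2))))), 45661) = Mul(Add(-29002, Mul(Rational(1, 8), I, Pow(7886, Rational(1, 2)))), 45661) = Add(-1324260322, Mul(Rational(45661, 8), I, Pow(7886, Rational(1, 2))))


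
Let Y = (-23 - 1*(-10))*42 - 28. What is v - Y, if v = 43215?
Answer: 43789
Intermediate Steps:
Y = -574 (Y = (-23 + 10)*42 - 28 = -13*42 - 28 = -546 - 28 = -574)
v - Y = 43215 - 1*(-574) = 43215 + 574 = 43789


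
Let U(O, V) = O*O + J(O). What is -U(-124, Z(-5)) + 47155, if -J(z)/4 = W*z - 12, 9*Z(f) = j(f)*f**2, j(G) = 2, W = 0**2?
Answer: 31731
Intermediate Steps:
W = 0
Z(f) = 2*f**2/9 (Z(f) = (2*f**2)/9 = 2*f**2/9)
J(z) = 48 (J(z) = -4*(0*z - 12) = -4*(0 - 12) = -4*(-12) = 48)
U(O, V) = 48 + O**2 (U(O, V) = O*O + 48 = O**2 + 48 = 48 + O**2)
-U(-124, Z(-5)) + 47155 = -(48 + (-124)**2) + 47155 = -(48 + 15376) + 47155 = -1*15424 + 47155 = -15424 + 47155 = 31731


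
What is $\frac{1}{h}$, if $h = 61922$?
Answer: $\frac{1}{61922} \approx 1.6149 \cdot 10^{-5}$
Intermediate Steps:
$\frac{1}{h} = \frac{1}{61922}$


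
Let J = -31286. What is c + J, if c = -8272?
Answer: -39558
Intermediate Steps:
c + J = -8272 - 31286 = -39558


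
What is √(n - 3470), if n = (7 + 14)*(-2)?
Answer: 2*I*√878 ≈ 59.262*I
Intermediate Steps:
n = -42 (n = 21*(-2) = -42)
√(n - 3470) = √(-42 - 3470) = √(-3512) = 2*I*√878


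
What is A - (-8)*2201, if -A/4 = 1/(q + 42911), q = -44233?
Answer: 11638890/661 ≈ 17608.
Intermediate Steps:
A = 2/661 (A = -4/(-44233 + 42911) = -4/(-1322) = -4*(-1/1322) = 2/661 ≈ 0.0030257)
A - (-8)*2201 = 2/661 - (-8)*2201 = 2/661 - 1*(-17608) = 2/661 + 17608 = 11638890/661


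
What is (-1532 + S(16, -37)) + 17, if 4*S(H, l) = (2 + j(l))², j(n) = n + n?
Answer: -219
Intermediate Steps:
j(n) = 2*n
S(H, l) = (2 + 2*l)²/4
(-1532 + S(16, -37)) + 17 = (-1532 + (1 - 37)²) + 17 = (-1532 + (-36)²) + 17 = (-1532 + 1296) + 17 = -236 + 17 = -219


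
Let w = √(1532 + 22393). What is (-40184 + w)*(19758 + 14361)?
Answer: -1371037896 + 170595*√957 ≈ -1.3658e+9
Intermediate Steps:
w = 5*√957 (w = √23925 = 5*√957 ≈ 154.68)
(-40184 + w)*(19758 + 14361) = (-40184 + 5*√957)*(19758 + 14361) = (-40184 + 5*√957)*34119 = -1371037896 + 170595*√957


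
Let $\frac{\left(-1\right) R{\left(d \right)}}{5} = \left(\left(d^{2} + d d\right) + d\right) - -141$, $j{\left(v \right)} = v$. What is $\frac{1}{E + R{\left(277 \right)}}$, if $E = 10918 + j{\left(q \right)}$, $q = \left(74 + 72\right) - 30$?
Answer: $- \frac{1}{758346} \approx -1.3187 \cdot 10^{-6}$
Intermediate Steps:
$q = 116$ ($q = 146 - 30 = 116$)
$E = 11034$ ($E = 10918 + 116 = 11034$)
$R{\left(d \right)} = -705 - 10 d^{2} - 5 d$ ($R{\left(d \right)} = - 5 \left(\left(\left(d^{2} + d d\right) + d\right) - -141\right) = - 5 \left(\left(\left(d^{2} + d^{2}\right) + d\right) + 141\right) = - 5 \left(\left(2 d^{2} + d\right) + 141\right) = - 5 \left(\left(d + 2 d^{2}\right) + 141\right) = - 5 \left(141 + d + 2 d^{2}\right) = -705 - 10 d^{2} - 5 d$)
$\frac{1}{E + R{\left(277 \right)}} = \frac{1}{11034 - \left(2090 + 767290\right)} = \frac{1}{11034 - 769380} = \frac{1}{-758346} = - \frac{1}{758346}$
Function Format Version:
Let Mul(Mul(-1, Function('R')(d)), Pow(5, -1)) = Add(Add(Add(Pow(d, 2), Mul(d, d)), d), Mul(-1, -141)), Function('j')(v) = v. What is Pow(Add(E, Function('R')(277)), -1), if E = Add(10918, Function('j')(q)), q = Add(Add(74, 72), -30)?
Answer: Rational(-1, 758346) ≈ -1.3187e-6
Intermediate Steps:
q = 116 (q = Add(146, -30) = 116)
E = 11034 (E = Add(10918, 116) = 11034)
Function('R')(d) = Add(-705, Mul(-10, Pow(d, 2)), Mul(-5, d)) (Function('R')(d) = Mul(-5, Add(Add(Add(Pow(d, 2), Mul(d, d)), d), Mul(-1, -141))) = Mul(-5, Add(Add(Add(Pow(d, 2), Pow(d, 2)), d), 141)) = Mul(-5, Add(Add(Mul(2, Pow(d, 2)), d), 141)) = Mul(-5, Add(Add(d, Mul(2, Pow(d, 2))), 141)) = Mul(-5, Add(141, d, Mul(2, Pow(d, 2)))) = Add(-705, Mul(-10, Pow(d, 2)), Mul(-5, d)))
Pow(Add(E, Function('R')(277)), -1) = Pow(Add(11034, Add(-705, Mul(-10, Pow(277, 2)), Mul(-5, 277))), -1) = Pow(Add(11034, Add(-705, Mul(-10, 76729), -1385)), -1) = Pow(Add(11034, Add(-705, -767290, -1385)), -1) = Pow(Add(11034, -769380), -1) = Pow(-758346, -1) = Rational(-1, 758346)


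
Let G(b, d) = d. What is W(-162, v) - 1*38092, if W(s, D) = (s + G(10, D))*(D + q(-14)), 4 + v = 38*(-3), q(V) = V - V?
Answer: -5052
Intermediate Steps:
q(V) = 0
v = -118 (v = -4 + 38*(-3) = -4 - 114 = -118)
W(s, D) = D*(D + s) (W(s, D) = (s + D)*(D + 0) = (D + s)*D = D*(D + s))
W(-162, v) - 1*38092 = -118*(-118 - 162) - 1*38092 = -118*(-280) - 38092 = 33040 - 38092 = -5052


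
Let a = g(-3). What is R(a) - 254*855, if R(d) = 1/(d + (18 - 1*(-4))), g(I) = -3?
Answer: -4126229/19 ≈ -2.1717e+5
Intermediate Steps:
a = -3
R(d) = 1/(22 + d) (R(d) = 1/(d + (18 + 4)) = 1/(d + 22) = 1/(22 + d))
R(a) - 254*855 = 1/(22 - 3) - 254*855 = 1/19 - 217170 = -4126229/19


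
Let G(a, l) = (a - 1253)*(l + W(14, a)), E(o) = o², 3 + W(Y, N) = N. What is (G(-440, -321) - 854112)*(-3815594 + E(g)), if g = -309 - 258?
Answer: -1535100090700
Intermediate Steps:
g = -567
W(Y, N) = -3 + N
G(a, l) = (-1253 + a)*(-3 + a + l) (G(a, l) = (a - 1253)*(l + (-3 + a)) = (-1253 + a)*(-3 + a + l))
(G(-440, -321) - 854112)*(-3815594 + E(g)) = ((3759 + (-440)² - 1256*(-440) - 1253*(-321) - 440*(-321)) - 854112)*(-3815594 + (-567)²) = ((3759 + 193600 + 552640 + 402213 + 141240) - 854112)*(-3815594 + 321489) = (1293452 - 854112)*(-3494105) = 439340*(-3494105) = -1535100090700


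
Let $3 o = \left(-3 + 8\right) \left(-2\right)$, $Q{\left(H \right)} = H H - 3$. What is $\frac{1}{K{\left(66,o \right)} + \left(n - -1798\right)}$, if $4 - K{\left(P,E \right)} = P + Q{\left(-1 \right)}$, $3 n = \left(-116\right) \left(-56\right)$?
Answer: $\frac{3}{11710} \approx 0.00025619$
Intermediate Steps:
$Q{\left(H \right)} = -3 + H^{2}$ ($Q{\left(H \right)} = H^{2} - 3 = -3 + H^{2}$)
$o = - \frac{10}{3}$ ($o = \frac{\left(-3 + 8\right) \left(-2\right)}{3} = \frac{5 \left(-2\right)}{3} = \frac{1}{3} \left(-10\right) = - \frac{10}{3} \approx -3.3333$)
$n = \frac{6496}{3}$ ($n = \frac{\left(-116\right) \left(-56\right)}{3} = \frac{1}{3} \cdot 6496 = \frac{6496}{3} \approx 2165.3$)
$K{\left(P,E \right)} = 6 - P$ ($K{\left(P,E \right)} = 4 - \left(P - \left(3 - \left(-1\right)^{2}\right)\right) = 4 - \left(P + \left(-3 + 1\right)\right) = 4 - \left(P - 2\right) = 4 - \left(-2 + P\right) = 6 - P$)
$\frac{1}{K{\left(66,o \right)} + \left(n - -1798\right)} = \frac{1}{\left(6 - 66\right) + \left(\frac{6496}{3} - -1798\right)} = \frac{1}{\left(6 - 66\right) + \left(\frac{6496}{3} + 1798\right)} = \frac{1}{-60 + \frac{11890}{3}} = \frac{1}{\frac{11710}{3}} = \frac{3}{11710}$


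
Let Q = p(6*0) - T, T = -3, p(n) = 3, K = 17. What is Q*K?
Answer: 102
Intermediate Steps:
Q = 6 (Q = 3 - 1*(-3) = 3 + 3 = 6)
Q*K = 6*17 = 102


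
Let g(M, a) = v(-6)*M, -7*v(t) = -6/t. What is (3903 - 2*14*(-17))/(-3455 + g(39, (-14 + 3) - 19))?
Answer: -30653/24224 ≈ -1.2654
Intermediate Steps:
v(t) = 6/(7*t) (v(t) = -(-6)/(7*t) = 6/(7*t))
g(M, a) = -M/7 (g(M, a) = ((6/7)/(-6))*M = ((6/7)*(-1/6))*M = -M/7)
(3903 - 2*14*(-17))/(-3455 + g(39, (-14 + 3) - 19)) = (3903 - 2*14*(-17))/(-3455 - 1/7*39) = (3903 - 28*(-17))/(-3455 - 39/7) = (3903 + 476)/(-24224/7) = 4379*(-7/24224) = -30653/24224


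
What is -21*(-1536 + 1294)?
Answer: 5082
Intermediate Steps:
-21*(-1536 + 1294) = -21*(-242) = 5082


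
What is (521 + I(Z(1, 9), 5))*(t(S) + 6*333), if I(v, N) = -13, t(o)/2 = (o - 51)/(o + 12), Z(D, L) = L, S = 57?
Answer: 23346664/23 ≈ 1.0151e+6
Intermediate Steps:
t(o) = 2*(-51 + o)/(12 + o) (t(o) = 2*((o - 51)/(o + 12)) = 2*((-51 + o)/(12 + o)) = 2*(-51 + o)/(12 + o))
(521 + I(Z(1, 9), 5))*(t(S) + 6*333) = (521 - 13)*(2*(-51 + 57)/(12 + 57) + 6*333) = 508*(2*6/69 + 1998) = 508*(2*(1/69)*6 + 1998) = 508*(4/23 + 1998) = 508*(45958/23) = 23346664/23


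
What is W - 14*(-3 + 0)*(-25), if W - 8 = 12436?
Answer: 11394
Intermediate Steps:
W = 12444 (W = 8 + 12436 = 12444)
W - 14*(-3 + 0)*(-25) = 12444 - 14*(-3 + 0)*(-25) = 12444 - 14*(-3)*(-25) = 12444 - (-42)*(-25) = 12444 - 1*1050 = 12444 - 1050 = 11394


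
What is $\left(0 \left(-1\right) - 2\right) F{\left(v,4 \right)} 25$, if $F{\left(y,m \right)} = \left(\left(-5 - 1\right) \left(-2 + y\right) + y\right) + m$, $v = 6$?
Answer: $700$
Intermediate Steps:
$F{\left(y,m \right)} = 12 + m - 5 y$ ($F{\left(y,m \right)} = \left(- 6 \left(-2 + y\right) + y\right) + m = \left(\left(12 - 6 y\right) + y\right) + m = \left(12 - 5 y\right) + m = 12 + m - 5 y$)
$\left(0 \left(-1\right) - 2\right) F{\left(v,4 \right)} 25 = \left(0 \left(-1\right) - 2\right) \left(12 + 4 - 30\right) 25 = \left(0 - 2\right) \left(12 + 4 - 30\right) 25 = \left(-2\right) \left(-14\right) 25 = 28 \cdot 25 = 700$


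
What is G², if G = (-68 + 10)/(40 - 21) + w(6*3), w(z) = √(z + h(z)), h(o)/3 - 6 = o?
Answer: 35854/361 - 348*√10/19 ≈ 41.399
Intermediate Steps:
h(o) = 18 + 3*o
w(z) = √(18 + 4*z) (w(z) = √(z + (18 + 3*z)) = √(18 + 4*z))
G = -58/19 + 3*√10 (G = (-68 + 10)/(40 - 21) + √(18 + 4*(6*3)) = -58/19 + √(18 + 4*18) = -58*1/19 + √(18 + 72) = -58/19 + √90 = -58/19 + 3*√10 ≈ 6.4342)
G² = (-58/19 + 3*√10)²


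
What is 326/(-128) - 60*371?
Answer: -1424803/64 ≈ -22263.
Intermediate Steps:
326/(-128) - 60*371 = 326*(-1/128) - 22260 = -163/64 - 22260 = -1424803/64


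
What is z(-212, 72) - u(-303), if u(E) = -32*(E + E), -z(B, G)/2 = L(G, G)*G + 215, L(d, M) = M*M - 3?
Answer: -765886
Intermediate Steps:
L(d, M) = -3 + M² (L(d, M) = M² - 3 = -3 + M²)
z(B, G) = -430 - 2*G*(-3 + G²) (z(B, G) = -2*((-3 + G²)*G + 215) = -2*(G*(-3 + G²) + 215) = -2*(215 + G*(-3 + G²)) = -430 - 2*G*(-3 + G²))
u(E) = -64*E
z(-212, 72) - u(-303) = (-430 - 2*72³ + 6*72) - (-64)*(-303) = (-430 - 2*373248 + 432) - 1*19392 = (-430 - 746496 + 432) - 19392 = -746494 - 19392 = -765886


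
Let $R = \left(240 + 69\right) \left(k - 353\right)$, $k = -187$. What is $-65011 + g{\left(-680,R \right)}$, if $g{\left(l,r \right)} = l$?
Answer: $-65691$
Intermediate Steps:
$R = -166860$ ($R = \left(240 + 69\right) \left(-187 - 353\right) = 309 \left(-540\right) = -166860$)
$-65011 + g{\left(-680,R \right)} = -65011 - 680 = -65691$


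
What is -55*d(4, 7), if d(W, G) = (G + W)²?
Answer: -6655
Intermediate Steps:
-55*d(4, 7) = -55*(7 + 4)² = -55*11² = -55*121 = -6655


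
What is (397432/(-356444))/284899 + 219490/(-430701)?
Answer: -5572374753427568/10934479691257089 ≈ -0.50961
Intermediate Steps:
(397432/(-356444))/284899 + 219490/(-430701) = (397432*(-1/356444))*(1/284899) + 219490*(-1/430701) = -99358/89111*1/284899 - 219490/430701 = -99358/25387634789 - 219490/430701 = -5572374753427568/10934479691257089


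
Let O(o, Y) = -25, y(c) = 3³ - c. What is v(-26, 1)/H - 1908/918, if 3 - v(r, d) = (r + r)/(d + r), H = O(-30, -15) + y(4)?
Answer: -6473/2550 ≈ -2.5384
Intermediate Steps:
y(c) = 27 - c
H = -2 (H = -25 + (27 - 1*4) = -25 + (27 - 4) = -25 + 23 = -2)
v(r, d) = 3 - 2*r/(d + r) (v(r, d) = 3 - (r + r)/(d + r) = 3 - 2*r/(d + r))
v(-26, 1)/H - 1908/918 = ((-26 + 3*1)/(1 - 26))/(-2) - 1908/918 = ((-26 + 3)/(-25))*(-½) - 1908*1/918 = -1/25*(-23)*(-½) - 106/51 = (23/25)*(-½) - 106/51 = -23/50 - 106/51 = -6473/2550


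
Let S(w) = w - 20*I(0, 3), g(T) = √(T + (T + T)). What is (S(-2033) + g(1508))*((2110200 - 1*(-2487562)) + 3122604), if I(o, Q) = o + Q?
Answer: -16158726038 + 15440732*√1131 ≈ -1.5639e+10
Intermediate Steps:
I(o, Q) = Q + o
g(T) = √3*√T (g(T) = √(T + 2*T) = √(3*T) = √3*√T)
S(w) = -60 + w (S(w) = w - 20*(3 + 0) = w - 20*3 = w - 60 = -60 + w)
(S(-2033) + g(1508))*((2110200 - 1*(-2487562)) + 3122604) = ((-60 - 2033) + √3*√1508)*((2110200 - 1*(-2487562)) + 3122604) = (-2093 + √3*(2*√377))*((2110200 + 2487562) + 3122604) = (-2093 + 2*√1131)*(4597762 + 3122604) = (-2093 + 2*√1131)*7720366 = -16158726038 + 15440732*√1131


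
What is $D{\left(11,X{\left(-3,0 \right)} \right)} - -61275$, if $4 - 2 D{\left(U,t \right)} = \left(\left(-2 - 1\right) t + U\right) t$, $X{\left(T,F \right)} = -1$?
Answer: $61284$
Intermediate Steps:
$D{\left(U,t \right)} = 2 - \frac{t \left(U - 3 t\right)}{2}$ ($D{\left(U,t \right)} = 2 - \frac{\left(\left(-2 - 1\right) t + U\right) t}{2} = 2 - \frac{\left(- 3 t + U\right) t}{2} = 2 - \frac{\left(U - 3 t\right) t}{2} = 2 - \frac{t \left(U - 3 t\right)}{2}$)
$D{\left(11,X{\left(-3,0 \right)} \right)} - -61275 = \left(2 + \frac{3 \left(-1\right)^{2}}{2} - \frac{11}{2} \left(-1\right)\right) - -61275 = \left(2 + \frac{3}{2} \cdot 1 + \frac{11}{2}\right) + 61275 = \left(2 + \frac{3}{2} + \frac{11}{2}\right) + 61275 = 9 + 61275 = 61284$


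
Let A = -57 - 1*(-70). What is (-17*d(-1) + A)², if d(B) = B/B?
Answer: 16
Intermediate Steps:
d(B) = 1
A = 13 (A = -57 + 70 = 13)
(-17*d(-1) + A)² = (-17*1 + 13)² = (-17 + 13)² = (-4)² = 16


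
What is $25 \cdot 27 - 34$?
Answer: $641$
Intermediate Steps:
$25 \cdot 27 - 34 = 675 - 34 = 641$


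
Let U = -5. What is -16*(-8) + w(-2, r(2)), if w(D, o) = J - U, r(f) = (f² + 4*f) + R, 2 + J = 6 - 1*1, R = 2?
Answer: 136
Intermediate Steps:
J = 3 (J = -2 + (6 - 1*1) = -2 + (6 - 1) = -2 + 5 = 3)
r(f) = 2 + f² + 4*f (r(f) = (f² + 4*f) + 2 = 2 + f² + 4*f)
w(D, o) = 8 (w(D, o) = 3 - 1*(-5) = 3 + 5 = 8)
-16*(-8) + w(-2, r(2)) = -16*(-8) + 8 = 128 + 8 = 136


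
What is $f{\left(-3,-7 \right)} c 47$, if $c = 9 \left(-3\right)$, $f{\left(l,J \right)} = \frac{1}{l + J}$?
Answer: $\frac{1269}{10} \approx 126.9$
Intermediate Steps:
$f{\left(l,J \right)} = \frac{1}{J + l}$
$c = -27$
$f{\left(-3,-7 \right)} c 47 = \frac{1}{-7 - 3} \left(-27\right) 47 = \frac{1}{-10} \left(-27\right) 47 = \left(- \frac{1}{10}\right) \left(-27\right) 47 = \frac{27}{10} \cdot 47 = \frac{1269}{10}$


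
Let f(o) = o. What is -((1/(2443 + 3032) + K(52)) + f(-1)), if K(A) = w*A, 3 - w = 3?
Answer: 5474/5475 ≈ 0.99982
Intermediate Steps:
w = 0 (w = 3 - 1*3 = 3 - 3 = 0)
K(A) = 0 (K(A) = 0*A = 0)
-((1/(2443 + 3032) + K(52)) + f(-1)) = -((1/(2443 + 3032) + 0) - 1) = -((1/5475 + 0) - 1) = -(1/5475 - 1) = -1*(-5474/5475) = 5474/5475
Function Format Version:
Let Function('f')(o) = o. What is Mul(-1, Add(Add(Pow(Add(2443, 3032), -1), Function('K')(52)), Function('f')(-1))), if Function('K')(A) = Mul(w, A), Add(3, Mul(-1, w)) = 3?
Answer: Rational(5474, 5475) ≈ 0.99982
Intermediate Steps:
w = 0 (w = Add(3, Mul(-1, 3)) = Add(3, -3) = 0)
Function('K')(A) = 0 (Function('K')(A) = Mul(0, A) = 0)
Mul(-1, Add(Add(Pow(Add(2443, 3032), -1), Function('K')(52)), Function('f')(-1))) = Mul(-1, Add(Add(Pow(Add(2443, 3032), -1), 0), -1)) = Mul(-1, Add(Add(Pow(5475, -1), 0), -1)) = Mul(-1, Add(Add(Rational(1, 5475), 0), -1)) = Mul(-1, Add(Rational(1, 5475), -1)) = Mul(-1, Rational(-5474, 5475)) = Rational(5474, 5475)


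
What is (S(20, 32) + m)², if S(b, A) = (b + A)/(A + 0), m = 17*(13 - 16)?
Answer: 156025/64 ≈ 2437.9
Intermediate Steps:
m = -51 (m = 17*(-3) = -51)
S(b, A) = (A + b)/A
(S(20, 32) + m)² = ((32 + 20)/32 - 51)² = ((1/32)*52 - 51)² = (13/8 - 51)² = (-395/8)² = 156025/64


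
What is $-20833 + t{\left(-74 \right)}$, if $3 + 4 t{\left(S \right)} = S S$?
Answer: $- \frac{77859}{4} \approx -19465.0$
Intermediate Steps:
$t{\left(S \right)} = - \frac{3}{4} + \frac{S^{2}}{4}$ ($t{\left(S \right)} = - \frac{3}{4} + \frac{S S}{4} = - \frac{3}{4} + \frac{S^{2}}{4}$)
$-20833 + t{\left(-74 \right)} = -20833 - \left(\frac{3}{4} - \frac{\left(-74\right)^{2}}{4}\right) = -20833 + \left(- \frac{3}{4} + \frac{1}{4} \cdot 5476\right) = -20833 + \left(- \frac{3}{4} + 1369\right) = -20833 + \frac{5473}{4} = - \frac{77859}{4}$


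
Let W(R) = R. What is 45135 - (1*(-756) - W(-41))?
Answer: 45850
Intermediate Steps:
45135 - (1*(-756) - W(-41)) = 45135 - (1*(-756) - 1*(-41)) = 45135 - (-756 + 41) = 45135 - 1*(-715) = 45135 + 715 = 45850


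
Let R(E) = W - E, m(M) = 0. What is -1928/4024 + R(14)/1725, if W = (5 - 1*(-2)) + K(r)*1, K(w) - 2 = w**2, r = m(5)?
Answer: -83648/173535 ≈ -0.48202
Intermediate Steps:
r = 0
K(w) = 2 + w**2
W = 9 (W = (5 - 1*(-2)) + (2 + 0**2)*1 = (5 + 2) + (2 + 0)*1 = 7 + 2*1 = 7 + 2 = 9)
R(E) = 9 - E
-1928/4024 + R(14)/1725 = -1928/4024 + (9 - 1*14)/1725 = -1928*1/4024 + (9 - 14)*(1/1725) = -241/503 - 5*1/1725 = -241/503 - 1/345 = -83648/173535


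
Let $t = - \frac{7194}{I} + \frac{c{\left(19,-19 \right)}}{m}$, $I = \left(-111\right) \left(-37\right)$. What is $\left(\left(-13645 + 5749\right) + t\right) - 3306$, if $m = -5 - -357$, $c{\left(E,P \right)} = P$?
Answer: $- \frac{5398979483}{481888} \approx -11204.0$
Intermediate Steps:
$I = 4107$
$m = 352$ ($m = -5 + 357 = 352$)
$t = - \frac{870107}{481888}$ ($t = - \frac{7194}{4107} - \frac{19}{352} = \left(-7194\right) \frac{1}{4107} - \frac{19}{352} = - \frac{2398}{1369} - \frac{19}{352} = - \frac{870107}{481888} \approx -1.8056$)
$\left(\left(-13645 + 5749\right) + t\right) - 3306 = \left(\left(-13645 + 5749\right) - \frac{870107}{481888}\right) - 3306 = \left(-7896 - \frac{870107}{481888}\right) - 3306 = - \frac{3805857755}{481888} - 3306 = - \frac{5398979483}{481888}$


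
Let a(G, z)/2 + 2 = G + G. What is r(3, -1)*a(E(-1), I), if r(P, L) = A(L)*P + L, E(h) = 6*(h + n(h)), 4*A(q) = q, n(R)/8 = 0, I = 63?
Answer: 49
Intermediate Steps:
n(R) = 0 (n(R) = 8*0 = 0)
A(q) = q/4
E(h) = 6*h (E(h) = 6*(h + 0) = 6*h)
a(G, z) = -4 + 4*G (a(G, z) = -4 + 2*(G + G) = -4 + 2*(2*G) = -4 + 4*G)
r(P, L) = L + L*P/4 (r(P, L) = (L/4)*P + L = L*P/4 + L = L + L*P/4)
r(3, -1)*a(E(-1), I) = ((¼)*(-1)*(4 + 3))*(-4 + 4*(6*(-1))) = ((¼)*(-1)*7)*(-4 + 4*(-6)) = -7*(-4 - 24)/4 = -7/4*(-28) = 49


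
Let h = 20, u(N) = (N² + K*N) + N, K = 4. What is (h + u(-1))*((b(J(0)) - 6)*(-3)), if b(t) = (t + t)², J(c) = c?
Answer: 288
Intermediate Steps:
u(N) = N² + 5*N (u(N) = (N² + 4*N) + N = N² + 5*N)
b(t) = 4*t² (b(t) = (2*t)² = 4*t²)
(h + u(-1))*((b(J(0)) - 6)*(-3)) = (20 - (5 - 1))*((4*0² - 6)*(-3)) = (20 - 1*4)*((4*0 - 6)*(-3)) = (20 - 4)*((0 - 6)*(-3)) = 16*(-6*(-3)) = 16*18 = 288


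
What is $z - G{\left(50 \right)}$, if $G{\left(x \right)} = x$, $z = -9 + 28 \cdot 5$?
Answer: $81$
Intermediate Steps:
$z = 131$ ($z = -9 + 140 = 131$)
$z - G{\left(50 \right)} = 131 - 50 = 81$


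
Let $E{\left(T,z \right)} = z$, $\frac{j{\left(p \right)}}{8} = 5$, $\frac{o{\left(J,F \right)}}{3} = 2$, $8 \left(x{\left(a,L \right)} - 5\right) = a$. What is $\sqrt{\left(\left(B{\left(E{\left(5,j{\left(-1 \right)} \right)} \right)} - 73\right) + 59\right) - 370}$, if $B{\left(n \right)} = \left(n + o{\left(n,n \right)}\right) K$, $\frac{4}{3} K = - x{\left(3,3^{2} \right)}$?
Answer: $\frac{i \sqrt{9111}}{4} \approx 23.863 i$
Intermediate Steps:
$x{\left(a,L \right)} = 5 + \frac{a}{8}$
$K = - \frac{129}{32}$ ($K = \frac{3 \left(- (5 + \frac{1}{8} \cdot 3)\right)}{4} = \frac{3 \left(- (5 + \frac{3}{8})\right)}{4} = \frac{3 \left(\left(-1\right) \frac{43}{8}\right)}{4} = \frac{3}{4} \left(- \frac{43}{8}\right) = - \frac{129}{32} \approx -4.0313$)
$o{\left(J,F \right)} = 6$ ($o{\left(J,F \right)} = 3 \cdot 2 = 6$)
$j{\left(p \right)} = 40$ ($j{\left(p \right)} = 8 \cdot 5 = 40$)
$B{\left(n \right)} = - \frac{387}{16} - \frac{129 n}{32}$ ($B{\left(n \right)} = \left(n + 6\right) \left(- \frac{129}{32}\right) = \left(6 + n\right) \left(- \frac{129}{32}\right) = - \frac{387}{16} - \frac{129 n}{32}$)
$\sqrt{\left(\left(B{\left(E{\left(5,j{\left(-1 \right)} \right)} \right)} - 73\right) + 59\right) - 370} = \sqrt{\left(\left(\left(- \frac{387}{16} - \frac{645}{4}\right) - 73\right) + 59\right) - 370} = \sqrt{\left(\left(- \frac{2967}{16} - 73\right) + 59\right) - 370} = \sqrt{\left(- \frac{4135}{16} + 59\right) - 370} = \sqrt{- \frac{3191}{16} - 370} = \sqrt{- \frac{9111}{16}} = \frac{i \sqrt{9111}}{4}$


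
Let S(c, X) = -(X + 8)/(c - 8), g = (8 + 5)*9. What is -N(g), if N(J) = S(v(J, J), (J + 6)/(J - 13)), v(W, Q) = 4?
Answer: -955/416 ≈ -2.2957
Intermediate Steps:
g = 117 (g = 13*9 = 117)
S(c, X) = -(8 + X)/(-8 + c)
N(J) = 2 + (6 + J)/(4*(-13 + J)) (N(J) = (-8 - (J + 6)/(J - 13))/(-8 + 4) = (-8 - (6 + J)/(-13 + J))/(-4) = -(-8 - (6 + J)/(-13 + J))/4 = 2 + (6 + J)/(4*(-13 + J)))
-N(g) = -(-98 + 9*117)/(4*(-13 + 117)) = -(-98 + 1053)/(4*104) = -955/(4*104) = -1*955/416 = -955/416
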